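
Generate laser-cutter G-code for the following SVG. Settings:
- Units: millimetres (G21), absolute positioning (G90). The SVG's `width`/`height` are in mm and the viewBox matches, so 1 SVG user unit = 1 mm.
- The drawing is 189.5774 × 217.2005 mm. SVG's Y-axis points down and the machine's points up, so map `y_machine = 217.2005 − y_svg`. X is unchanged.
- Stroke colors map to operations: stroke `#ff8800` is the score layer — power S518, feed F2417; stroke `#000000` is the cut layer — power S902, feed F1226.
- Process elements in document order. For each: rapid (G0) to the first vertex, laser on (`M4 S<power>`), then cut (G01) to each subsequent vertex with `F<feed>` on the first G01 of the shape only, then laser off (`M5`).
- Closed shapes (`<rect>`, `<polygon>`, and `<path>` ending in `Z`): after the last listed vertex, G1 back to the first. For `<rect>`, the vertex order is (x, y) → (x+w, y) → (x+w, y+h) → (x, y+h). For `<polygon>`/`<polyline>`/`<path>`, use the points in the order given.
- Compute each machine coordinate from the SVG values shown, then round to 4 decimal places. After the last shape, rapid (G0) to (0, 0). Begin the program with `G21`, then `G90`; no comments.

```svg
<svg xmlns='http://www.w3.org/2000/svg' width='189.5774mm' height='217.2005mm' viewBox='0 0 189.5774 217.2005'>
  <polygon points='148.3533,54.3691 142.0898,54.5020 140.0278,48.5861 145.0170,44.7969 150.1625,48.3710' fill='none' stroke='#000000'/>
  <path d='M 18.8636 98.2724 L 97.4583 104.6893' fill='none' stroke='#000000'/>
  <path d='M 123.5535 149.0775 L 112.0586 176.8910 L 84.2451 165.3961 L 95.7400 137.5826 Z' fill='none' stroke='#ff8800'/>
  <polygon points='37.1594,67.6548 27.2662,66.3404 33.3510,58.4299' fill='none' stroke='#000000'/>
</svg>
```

Since the viewBox matches the mm dimensions, user units are millimetres directly. The only transform is the Y-flip y_m = 217.2005 − y_svg.

Shape 1 is a regular polygon drawn with `<polygon>`. Its stroke #000000 means cut at S902, F1226. After flipping Y the toolpath is (148.3533,162.8314) → (142.0898,162.6985) → (140.0278,168.6144) → (145.0170,172.4036) → (150.1625,168.8295) → (148.3533,162.8314), returning to the start.

Shape 2 is a line segment drawn with `<path>`. Its stroke #000000 means cut at S902, F1226. After flipping Y the toolpath is (18.8636,118.9281) → (97.4583,112.5112).

Shape 3 is a regular polygon drawn with `<path>`. Its stroke #ff8800 means score at S518, F2417. After flipping Y the toolpath is (123.5535,68.1230) → (112.0586,40.3095) → (84.2451,51.8044) → (95.7400,79.6179) → (123.5535,68.1230), returning to the start.

Shape 4 is a regular polygon drawn with `<polygon>`. Its stroke #000000 means cut at S902, F1226. After flipping Y the toolpath is (37.1594,149.5457) → (27.2662,150.8601) → (33.3510,158.7706) → (37.1594,149.5457), returning to the start.

G21
G90
G0 X148.3533 Y162.8314
M4 S902
G01 X142.0898 Y162.6985 F1226
G01 X140.0278 Y168.6144
G01 X145.0170 Y172.4036
G01 X150.1625 Y168.8295
G01 X148.3533 Y162.8314
M5
G0 X18.8636 Y118.9281
M4 S902
G01 X97.4583 Y112.5112 F1226
M5
G0 X123.5535 Y68.1230
M4 S518
G01 X112.0586 Y40.3095 F2417
G01 X84.2451 Y51.8044
G01 X95.7400 Y79.6179
G01 X123.5535 Y68.1230
M5
G0 X37.1594 Y149.5457
M4 S902
G01 X27.2662 Y150.8601 F1226
G01 X33.3510 Y158.7706
G01 X37.1594 Y149.5457
M5
G0 X0.0000 Y0.0000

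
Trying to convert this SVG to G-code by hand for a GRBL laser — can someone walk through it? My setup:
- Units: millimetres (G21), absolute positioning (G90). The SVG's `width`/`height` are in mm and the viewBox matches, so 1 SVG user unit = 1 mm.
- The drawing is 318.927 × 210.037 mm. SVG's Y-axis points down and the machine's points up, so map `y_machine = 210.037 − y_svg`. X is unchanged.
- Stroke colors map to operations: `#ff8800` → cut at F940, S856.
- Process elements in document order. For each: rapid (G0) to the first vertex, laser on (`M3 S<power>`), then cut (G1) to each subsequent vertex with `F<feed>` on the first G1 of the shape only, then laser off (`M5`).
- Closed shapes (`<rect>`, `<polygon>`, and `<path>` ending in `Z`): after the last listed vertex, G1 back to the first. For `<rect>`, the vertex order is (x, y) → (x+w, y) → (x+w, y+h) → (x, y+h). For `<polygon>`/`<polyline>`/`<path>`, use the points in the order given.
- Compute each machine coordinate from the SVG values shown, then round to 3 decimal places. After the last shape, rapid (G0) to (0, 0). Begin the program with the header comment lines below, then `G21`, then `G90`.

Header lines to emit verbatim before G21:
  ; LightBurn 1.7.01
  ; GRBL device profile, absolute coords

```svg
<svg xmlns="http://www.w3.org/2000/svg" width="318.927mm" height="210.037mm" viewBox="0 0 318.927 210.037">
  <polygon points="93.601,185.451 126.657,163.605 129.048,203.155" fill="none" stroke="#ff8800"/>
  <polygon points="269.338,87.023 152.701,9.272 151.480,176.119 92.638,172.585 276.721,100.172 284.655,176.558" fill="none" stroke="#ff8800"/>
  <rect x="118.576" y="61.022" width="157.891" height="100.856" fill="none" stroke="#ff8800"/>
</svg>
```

; LightBurn 1.7.01
; GRBL device profile, absolute coords
G21
G90
G0 X93.601 Y24.586
M3 S856
G1 X126.657 Y46.432 F940
G1 X129.048 Y6.882
G1 X93.601 Y24.586
M5
G0 X269.338 Y123.014
M3 S856
G1 X152.701 Y200.765 F940
G1 X151.480 Y33.918
G1 X92.638 Y37.452
G1 X276.721 Y109.865
G1 X284.655 Y33.479
G1 X269.338 Y123.014
M5
G0 X118.576 Y149.015
M3 S856
G1 X276.467 Y149.015 F940
G1 X276.467 Y48.159
G1 X118.576 Y48.159
G1 X118.576 Y149.015
M5
G0 X0.000 Y0.000

1 u = 1 mm; y_m = 210.037 − y.

[1] `<polygon>` regular polygon, #ff8800→cut S856 F940: (93.601,24.586) → (126.657,46.432) → (129.048,6.882) → (93.601,24.586) (closed)

[2] `<polygon>` closed polygon, #ff8800→cut S856 F940: (269.338,123.014) → (152.701,200.765) → (151.480,33.918) → (92.638,37.452) → (276.721,109.865) → (284.655,33.479) → (269.338,123.014) (closed)

[3] `<rect>` rectangle, #ff8800→cut S856 F940: (118.576,149.015) → (276.467,149.015) → (276.467,48.159) → (118.576,48.159) → (118.576,149.015) (closed)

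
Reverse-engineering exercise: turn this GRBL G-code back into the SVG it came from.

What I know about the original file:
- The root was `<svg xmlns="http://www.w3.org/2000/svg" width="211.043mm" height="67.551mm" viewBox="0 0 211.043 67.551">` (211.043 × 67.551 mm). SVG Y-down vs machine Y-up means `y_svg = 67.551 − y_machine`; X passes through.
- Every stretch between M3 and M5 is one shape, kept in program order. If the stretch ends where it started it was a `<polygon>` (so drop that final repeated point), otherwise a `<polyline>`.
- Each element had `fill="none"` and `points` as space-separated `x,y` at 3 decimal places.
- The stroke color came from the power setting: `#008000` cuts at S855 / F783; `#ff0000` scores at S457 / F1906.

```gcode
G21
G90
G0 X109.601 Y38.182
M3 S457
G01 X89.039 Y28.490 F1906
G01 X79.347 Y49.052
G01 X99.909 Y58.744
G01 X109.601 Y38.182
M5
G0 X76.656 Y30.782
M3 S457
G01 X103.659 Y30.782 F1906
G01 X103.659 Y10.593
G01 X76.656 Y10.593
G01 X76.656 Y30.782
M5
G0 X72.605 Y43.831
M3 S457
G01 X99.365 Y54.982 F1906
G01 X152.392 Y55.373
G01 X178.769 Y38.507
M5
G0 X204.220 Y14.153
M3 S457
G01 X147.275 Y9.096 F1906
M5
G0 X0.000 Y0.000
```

Machine Y-up, SVG Y-down with viewBox height 67.551, so y_svg = 67.551 − y_machine; X carries over. Every run uses S457, so all elements get stroke `#ff0000` (score).

Run 1: The run returns to its start, so emit a `<polygon>` with points (Y-flipped): 109.601,29.369 89.039,39.061 79.347,18.499 99.909,8.807.

Run 2: The run returns to its start, so emit a `<polygon>` with points (Y-flipped): 76.656,36.769 103.659,36.769 103.659,56.958 76.656,56.958.

Run 3: The run is open, so emit a `<polyline>` with points (Y-flipped): 72.605,23.720 99.365,12.569 152.392,12.178 178.769,29.044.

Run 4: The run is open, so emit a `<polyline>` with points (Y-flipped): 204.220,53.398 147.275,58.455.

<svg xmlns="http://www.w3.org/2000/svg" width="211.043mm" height="67.551mm" viewBox="0 0 211.043 67.551">
  <polygon points="109.601,29.369 89.039,39.061 79.347,18.499 99.909,8.807" fill="none" stroke="#ff0000"/>
  <polygon points="76.656,36.769 103.659,36.769 103.659,56.958 76.656,56.958" fill="none" stroke="#ff0000"/>
  <polyline points="72.605,23.720 99.365,12.569 152.392,12.178 178.769,29.044" fill="none" stroke="#ff0000"/>
  <polyline points="204.220,53.398 147.275,58.455" fill="none" stroke="#ff0000"/>
</svg>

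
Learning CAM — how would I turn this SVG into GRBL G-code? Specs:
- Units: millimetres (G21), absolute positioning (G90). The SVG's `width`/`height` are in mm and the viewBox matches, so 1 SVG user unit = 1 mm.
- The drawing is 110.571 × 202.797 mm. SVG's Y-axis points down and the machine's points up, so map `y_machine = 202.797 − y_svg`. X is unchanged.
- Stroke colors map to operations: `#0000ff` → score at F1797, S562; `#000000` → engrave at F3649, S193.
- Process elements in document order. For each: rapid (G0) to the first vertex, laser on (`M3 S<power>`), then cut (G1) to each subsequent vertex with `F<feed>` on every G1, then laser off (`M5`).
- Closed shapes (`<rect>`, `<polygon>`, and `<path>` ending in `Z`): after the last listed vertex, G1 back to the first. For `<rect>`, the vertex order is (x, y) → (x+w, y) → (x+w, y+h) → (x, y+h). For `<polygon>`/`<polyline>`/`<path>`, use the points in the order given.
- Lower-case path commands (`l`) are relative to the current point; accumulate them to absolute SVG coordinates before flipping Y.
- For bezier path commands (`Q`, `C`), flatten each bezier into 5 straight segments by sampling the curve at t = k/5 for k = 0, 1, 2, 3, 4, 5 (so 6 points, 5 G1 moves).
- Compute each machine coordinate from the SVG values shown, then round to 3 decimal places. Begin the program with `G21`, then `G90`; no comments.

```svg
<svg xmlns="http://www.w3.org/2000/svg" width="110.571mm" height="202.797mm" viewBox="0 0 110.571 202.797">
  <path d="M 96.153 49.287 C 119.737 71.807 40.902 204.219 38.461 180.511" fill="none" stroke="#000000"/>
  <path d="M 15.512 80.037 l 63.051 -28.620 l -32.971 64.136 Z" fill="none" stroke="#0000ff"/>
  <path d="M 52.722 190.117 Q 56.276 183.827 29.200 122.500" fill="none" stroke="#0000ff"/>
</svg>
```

viewBox `0 0 110.571 202.797` with mm width/height → 1 unit = 1 mm. Flip: y_m = 202.797 − y_svg.

**Shape 1** — `<path>` cubic bezier, stroke `#000000` → engrave (S193, F3649). Control points (SVG): P0=(96.153,49.287), P1=(119.737,71.807), P2=(40.902,204.219), P3=(38.461,180.511); sampled at t=k/5. Machine vertices: (96.153,153.510) → (99.444,128.939) → (86.737,90.763) → (66.615,51.749) → (47.662,24.668) → (38.461,22.286). Open path.

**Shape 2** — `<path>` closed polygon, stroke `#0000ff` → score (S562, F1797). Machine vertices: (15.512,122.760) → (78.563,151.380) → (45.592,87.244) → (15.512,122.760). Closed: final G1 returns to the first vertex.

**Shape 3** — `<path>` quadratic bezier, stroke `#0000ff` → score (S562, F1797). Control points (SVG): P0=(52.722,190.117), P1=(56.276,183.827), P2=(29.200,122.500); sampled at t=k/5. Machine vertices: (52.722,12.680) → (52.918,17.397) → (50.664,26.518) → (45.960,40.041) → (38.805,57.968) → (29.200,80.297). Open path.

G21
G90
G0 X96.153 Y153.510
M3 S193
G1 X99.444 Y128.939 F3649
G1 X86.737 Y90.763 F3649
G1 X66.615 Y51.749 F3649
G1 X47.662 Y24.668 F3649
G1 X38.461 Y22.286 F3649
M5
G0 X15.512 Y122.760
M3 S562
G1 X78.563 Y151.380 F1797
G1 X45.592 Y87.244 F1797
G1 X15.512 Y122.760 F1797
M5
G0 X52.722 Y12.680
M3 S562
G1 X52.918 Y17.397 F1797
G1 X50.664 Y26.518 F1797
G1 X45.960 Y40.041 F1797
G1 X38.805 Y57.968 F1797
G1 X29.200 Y80.297 F1797
M5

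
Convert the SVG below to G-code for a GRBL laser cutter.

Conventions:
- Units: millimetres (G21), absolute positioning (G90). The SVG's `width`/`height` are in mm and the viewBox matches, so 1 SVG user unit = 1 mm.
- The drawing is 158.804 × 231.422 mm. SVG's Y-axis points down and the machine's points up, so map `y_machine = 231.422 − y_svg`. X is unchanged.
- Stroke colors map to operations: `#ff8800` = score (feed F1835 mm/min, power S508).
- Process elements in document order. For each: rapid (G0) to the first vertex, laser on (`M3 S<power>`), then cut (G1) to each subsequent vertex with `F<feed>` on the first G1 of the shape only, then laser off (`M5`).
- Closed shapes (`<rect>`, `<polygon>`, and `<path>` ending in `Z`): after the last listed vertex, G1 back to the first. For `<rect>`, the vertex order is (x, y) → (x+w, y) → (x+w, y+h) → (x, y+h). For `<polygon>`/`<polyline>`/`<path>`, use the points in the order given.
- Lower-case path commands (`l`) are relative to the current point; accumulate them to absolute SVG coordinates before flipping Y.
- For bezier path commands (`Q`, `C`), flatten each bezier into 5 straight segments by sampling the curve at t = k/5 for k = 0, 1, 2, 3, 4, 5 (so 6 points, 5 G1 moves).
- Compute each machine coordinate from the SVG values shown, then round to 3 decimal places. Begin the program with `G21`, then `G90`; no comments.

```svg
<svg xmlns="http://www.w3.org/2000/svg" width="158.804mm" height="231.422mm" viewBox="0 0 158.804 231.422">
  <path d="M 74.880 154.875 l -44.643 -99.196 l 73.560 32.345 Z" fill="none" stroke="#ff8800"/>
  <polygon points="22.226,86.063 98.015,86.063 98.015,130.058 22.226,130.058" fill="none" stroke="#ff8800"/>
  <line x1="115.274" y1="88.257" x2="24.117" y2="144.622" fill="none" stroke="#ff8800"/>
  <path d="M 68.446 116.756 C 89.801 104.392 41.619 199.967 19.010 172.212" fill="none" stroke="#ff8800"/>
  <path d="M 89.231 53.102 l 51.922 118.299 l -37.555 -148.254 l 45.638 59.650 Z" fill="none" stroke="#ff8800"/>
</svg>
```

Since the viewBox matches the mm dimensions, user units are millimetres directly. The only transform is the Y-flip y_m = 231.422 − y_svg.

Shape 1 is a closed polygon drawn with `<path>`. Its stroke #ff8800 means score at S508, F1835. After flipping Y the toolpath is (74.880,76.547) → (30.237,175.743) → (103.797,143.398) → (74.880,76.547), returning to the start.

Shape 2 is a rectangle drawn with `<polygon>`. Its stroke #ff8800 means score at S508, F1835. After flipping Y the toolpath is (22.226,145.359) → (98.015,145.359) → (98.015,101.364) → (22.226,101.364) → (22.226,145.359), returning to the start.

Shape 3 is a line segment drawn with `<line>`. Its stroke #ff8800 means score at S508, F1835. After flipping Y the toolpath is (115.274,143.165) → (24.117,86.800).

Shape 4 is a cubic bezier drawn with `<path>`. Its stroke #ff8800 means score at S508, F1835. After flipping Y the toolpath is (68.446,114.666) → (73.675,110.982) → (66.781,92.493) → (52.329,70.301) → (34.883,55.506) → (19.010,59.210).

Shape 5 is a closed polygon drawn with `<path>`. Its stroke #ff8800 means score at S508, F1835. After flipping Y the toolpath is (89.231,178.320) → (141.153,60.021) → (103.598,208.275) → (149.236,148.625) → (89.231,178.320), returning to the start.

G21
G90
G0 X74.880 Y76.547
M3 S508
G1 X30.237 Y175.743 F1835
G1 X103.797 Y143.398
G1 X74.880 Y76.547
M5
G0 X22.226 Y145.359
M3 S508
G1 X98.015 Y145.359 F1835
G1 X98.015 Y101.364
G1 X22.226 Y101.364
G1 X22.226 Y145.359
M5
G0 X115.274 Y143.165
M3 S508
G1 X24.117 Y86.800 F1835
M5
G0 X68.446 Y114.666
M3 S508
G1 X73.675 Y110.982 F1835
G1 X66.781 Y92.493
G1 X52.329 Y70.301
G1 X34.883 Y55.506
G1 X19.010 Y59.210
M5
G0 X89.231 Y178.320
M3 S508
G1 X141.153 Y60.021 F1835
G1 X103.598 Y208.275
G1 X149.236 Y148.625
G1 X89.231 Y178.320
M5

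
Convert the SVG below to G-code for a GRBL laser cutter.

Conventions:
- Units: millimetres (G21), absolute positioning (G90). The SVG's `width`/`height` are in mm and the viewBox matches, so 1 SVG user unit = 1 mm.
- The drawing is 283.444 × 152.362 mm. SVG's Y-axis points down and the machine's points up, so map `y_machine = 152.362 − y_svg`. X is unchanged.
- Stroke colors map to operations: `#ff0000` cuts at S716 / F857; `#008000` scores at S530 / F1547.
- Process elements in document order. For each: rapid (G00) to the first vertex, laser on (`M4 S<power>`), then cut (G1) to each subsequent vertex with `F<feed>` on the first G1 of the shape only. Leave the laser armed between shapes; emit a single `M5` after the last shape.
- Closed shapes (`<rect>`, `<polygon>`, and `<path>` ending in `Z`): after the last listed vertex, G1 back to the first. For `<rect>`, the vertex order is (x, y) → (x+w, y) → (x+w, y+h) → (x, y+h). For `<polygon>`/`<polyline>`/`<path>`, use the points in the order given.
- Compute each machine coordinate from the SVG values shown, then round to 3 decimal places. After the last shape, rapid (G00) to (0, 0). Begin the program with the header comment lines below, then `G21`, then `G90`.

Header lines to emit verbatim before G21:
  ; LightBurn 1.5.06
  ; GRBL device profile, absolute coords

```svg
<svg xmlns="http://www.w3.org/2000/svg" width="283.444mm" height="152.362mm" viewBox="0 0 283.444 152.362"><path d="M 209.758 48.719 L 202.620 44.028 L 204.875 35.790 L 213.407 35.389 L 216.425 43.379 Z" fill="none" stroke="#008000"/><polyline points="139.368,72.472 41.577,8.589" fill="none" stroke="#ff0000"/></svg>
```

viewBox `0 0 283.444 152.362` with mm width/height → 1 unit = 1 mm. Flip: y_m = 152.362 − y_svg.

**Shape 1** — `<path>` regular polygon, stroke `#008000` → score (S530, F1547). Machine vertices: (209.758,103.643) → (202.620,108.334) → (204.875,116.572) → (213.407,116.973) → (216.425,108.983) → (209.758,103.643). Closed: final G1 returns to the first vertex.

**Shape 2** — `<polyline>` line segment, stroke `#ff0000` → cut (S716, F857). Machine vertices: (139.368,79.890) → (41.577,143.773). Open path.

; LightBurn 1.5.06
; GRBL device profile, absolute coords
G21
G90
G00 X209.758 Y103.643
M4 S530
G1 X202.620 Y108.334 F1547
G1 X204.875 Y116.572
G1 X213.407 Y116.973
G1 X216.425 Y108.983
G1 X209.758 Y103.643
G00 X139.368 Y79.890
M4 S716
G1 X41.577 Y143.773 F857
M5
G00 X0.000 Y0.000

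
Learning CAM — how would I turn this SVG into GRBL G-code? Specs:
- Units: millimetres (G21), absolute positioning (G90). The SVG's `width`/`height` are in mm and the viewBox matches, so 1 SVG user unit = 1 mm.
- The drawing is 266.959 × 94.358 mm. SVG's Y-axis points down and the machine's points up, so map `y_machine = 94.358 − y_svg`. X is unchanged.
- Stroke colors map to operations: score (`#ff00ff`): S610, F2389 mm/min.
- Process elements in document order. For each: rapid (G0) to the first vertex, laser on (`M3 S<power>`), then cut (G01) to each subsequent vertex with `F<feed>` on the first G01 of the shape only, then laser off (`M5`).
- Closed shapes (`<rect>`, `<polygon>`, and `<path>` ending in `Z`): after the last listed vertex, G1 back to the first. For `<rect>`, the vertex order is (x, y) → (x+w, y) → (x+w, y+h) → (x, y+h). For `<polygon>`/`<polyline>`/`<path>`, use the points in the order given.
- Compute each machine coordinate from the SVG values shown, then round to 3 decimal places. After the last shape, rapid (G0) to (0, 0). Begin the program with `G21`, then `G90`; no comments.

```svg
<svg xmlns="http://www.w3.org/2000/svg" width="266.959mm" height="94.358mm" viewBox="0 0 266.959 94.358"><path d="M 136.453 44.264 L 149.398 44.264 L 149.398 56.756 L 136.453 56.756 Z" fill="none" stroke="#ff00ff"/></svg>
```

G21
G90
G0 X136.453 Y50.094
M3 S610
G01 X149.398 Y50.094 F2389
G01 X149.398 Y37.602
G01 X136.453 Y37.602
G01 X136.453 Y50.094
M5
G0 X0.000 Y0.000

viewBox `0 0 266.959 94.358` with mm width/height → 1 unit = 1 mm. Flip: y_m = 94.358 − y_svg.

**Shape 1** — `<path>` rectangle, stroke `#ff00ff` → score (S610, F2389). Machine vertices: (136.453,50.094) → (149.398,50.094) → (149.398,37.602) → (136.453,37.602) → (136.453,50.094). Closed: final G1 returns to the first vertex.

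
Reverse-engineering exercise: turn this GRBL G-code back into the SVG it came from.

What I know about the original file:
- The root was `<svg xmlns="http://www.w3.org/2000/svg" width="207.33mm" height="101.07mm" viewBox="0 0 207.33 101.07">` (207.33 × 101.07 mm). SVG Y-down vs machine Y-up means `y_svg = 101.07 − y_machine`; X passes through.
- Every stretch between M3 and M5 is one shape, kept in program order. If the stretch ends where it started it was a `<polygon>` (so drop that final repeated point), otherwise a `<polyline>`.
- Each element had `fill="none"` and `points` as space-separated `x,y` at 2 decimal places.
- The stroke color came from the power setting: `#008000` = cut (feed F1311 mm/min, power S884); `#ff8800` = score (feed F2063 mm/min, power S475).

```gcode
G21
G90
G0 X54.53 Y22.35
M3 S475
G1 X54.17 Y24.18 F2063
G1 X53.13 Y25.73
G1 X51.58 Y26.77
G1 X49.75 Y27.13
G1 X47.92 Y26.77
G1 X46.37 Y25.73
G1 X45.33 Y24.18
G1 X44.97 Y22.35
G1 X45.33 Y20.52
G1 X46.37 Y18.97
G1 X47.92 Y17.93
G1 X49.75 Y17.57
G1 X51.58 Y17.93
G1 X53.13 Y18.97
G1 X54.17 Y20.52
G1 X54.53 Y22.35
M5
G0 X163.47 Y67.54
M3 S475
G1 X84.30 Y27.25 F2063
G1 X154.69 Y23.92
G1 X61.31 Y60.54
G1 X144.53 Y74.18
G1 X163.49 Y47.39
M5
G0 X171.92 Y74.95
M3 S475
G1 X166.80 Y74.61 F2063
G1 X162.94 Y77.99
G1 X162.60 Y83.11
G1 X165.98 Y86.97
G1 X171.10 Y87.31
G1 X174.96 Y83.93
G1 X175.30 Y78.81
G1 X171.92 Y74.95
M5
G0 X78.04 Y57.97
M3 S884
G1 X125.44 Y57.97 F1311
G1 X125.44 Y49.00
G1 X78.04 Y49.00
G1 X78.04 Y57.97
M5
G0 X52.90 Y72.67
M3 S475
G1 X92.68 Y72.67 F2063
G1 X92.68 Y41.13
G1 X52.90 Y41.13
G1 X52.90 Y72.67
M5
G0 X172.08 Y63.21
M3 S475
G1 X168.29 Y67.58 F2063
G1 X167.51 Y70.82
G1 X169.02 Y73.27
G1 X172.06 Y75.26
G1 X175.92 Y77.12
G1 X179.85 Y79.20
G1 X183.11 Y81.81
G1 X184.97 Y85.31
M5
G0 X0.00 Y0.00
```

y_svg = 101.07 − y_m.

[1] S475→`#ff8800` (score); closed run; points: 54.53,78.72 54.17,76.89 53.13,75.34 51.58,74.30 49.75,73.94 47.92,74.30 46.37,75.34 45.33,76.89 44.97,78.72 45.33,80.55 46.37,82.10 47.92,83.14 49.75,83.50 51.58,83.14 53.13,82.10 54.17,80.55

[2] S475→`#ff8800` (score); open run; points: 163.47,33.53 84.30,73.82 154.69,77.15 61.31,40.53 144.53,26.89 163.49,53.68

[3] S475→`#ff8800` (score); closed run; points: 171.92,26.12 166.80,26.46 162.94,23.08 162.60,17.96 165.98,14.10 171.10,13.76 174.96,17.14 175.30,22.26

[4] S884→`#008000` (cut); closed run; points: 78.04,43.10 125.44,43.10 125.44,52.07 78.04,52.07

[5] S475→`#ff8800` (score); closed run; points: 52.90,28.40 92.68,28.40 92.68,59.94 52.90,59.94

[6] S475→`#ff8800` (score); open run; points: 172.08,37.86 168.29,33.49 167.51,30.25 169.02,27.80 172.06,25.81 175.92,23.95 179.85,21.87 183.11,19.26 184.97,15.76

<svg xmlns="http://www.w3.org/2000/svg" width="207.33mm" height="101.07mm" viewBox="0 0 207.33 101.07">
  <polygon points="54.53,78.72 54.17,76.89 53.13,75.34 51.58,74.30 49.75,73.94 47.92,74.30 46.37,75.34 45.33,76.89 44.97,78.72 45.33,80.55 46.37,82.10 47.92,83.14 49.75,83.50 51.58,83.14 53.13,82.10 54.17,80.55" fill="none" stroke="#ff8800"/>
  <polyline points="163.47,33.53 84.30,73.82 154.69,77.15 61.31,40.53 144.53,26.89 163.49,53.68" fill="none" stroke="#ff8800"/>
  <polygon points="171.92,26.12 166.80,26.46 162.94,23.08 162.60,17.96 165.98,14.10 171.10,13.76 174.96,17.14 175.30,22.26" fill="none" stroke="#ff8800"/>
  <polygon points="78.04,43.10 125.44,43.10 125.44,52.07 78.04,52.07" fill="none" stroke="#008000"/>
  <polygon points="52.90,28.40 92.68,28.40 92.68,59.94 52.90,59.94" fill="none" stroke="#ff8800"/>
  <polyline points="172.08,37.86 168.29,33.49 167.51,30.25 169.02,27.80 172.06,25.81 175.92,23.95 179.85,21.87 183.11,19.26 184.97,15.76" fill="none" stroke="#ff8800"/>
</svg>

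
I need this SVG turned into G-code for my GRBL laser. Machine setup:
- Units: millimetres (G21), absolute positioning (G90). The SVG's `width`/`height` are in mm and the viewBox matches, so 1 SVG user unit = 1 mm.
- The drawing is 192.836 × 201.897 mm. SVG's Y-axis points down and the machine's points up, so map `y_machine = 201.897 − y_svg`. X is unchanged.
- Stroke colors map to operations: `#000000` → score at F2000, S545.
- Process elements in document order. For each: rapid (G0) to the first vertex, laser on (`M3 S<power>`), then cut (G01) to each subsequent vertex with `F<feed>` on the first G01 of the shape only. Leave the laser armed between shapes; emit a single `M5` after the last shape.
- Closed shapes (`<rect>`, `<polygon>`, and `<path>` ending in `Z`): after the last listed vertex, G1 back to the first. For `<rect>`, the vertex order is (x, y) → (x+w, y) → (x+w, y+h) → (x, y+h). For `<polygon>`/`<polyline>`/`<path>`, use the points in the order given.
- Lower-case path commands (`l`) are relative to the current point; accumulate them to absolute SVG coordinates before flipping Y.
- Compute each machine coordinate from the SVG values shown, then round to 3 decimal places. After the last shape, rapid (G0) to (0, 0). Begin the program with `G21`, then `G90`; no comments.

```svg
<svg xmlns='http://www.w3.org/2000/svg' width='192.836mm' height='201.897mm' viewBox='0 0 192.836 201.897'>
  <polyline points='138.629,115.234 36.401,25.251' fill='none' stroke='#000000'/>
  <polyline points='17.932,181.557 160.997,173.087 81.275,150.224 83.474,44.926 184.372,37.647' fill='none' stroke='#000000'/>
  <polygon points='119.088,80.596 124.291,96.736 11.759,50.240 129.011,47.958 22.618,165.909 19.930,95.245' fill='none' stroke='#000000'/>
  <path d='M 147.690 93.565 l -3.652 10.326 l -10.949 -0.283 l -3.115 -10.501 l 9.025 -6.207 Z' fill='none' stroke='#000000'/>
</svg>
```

viewBox `0 0 192.836 201.897` with mm width/height → 1 unit = 1 mm. Flip: y_m = 201.897 − y_svg.

**Shape 1** — `<polyline>` line segment, stroke `#000000` → score (S545, F2000). Machine vertices: (138.629,86.663) → (36.401,176.646). Open path.

**Shape 2** — `<polyline>` open polyline, stroke `#000000` → score (S545, F2000). Machine vertices: (17.932,20.340) → (160.997,28.810) → (81.275,51.673) → (83.474,156.971) → (184.372,164.250). Open path.

**Shape 3** — `<polygon>` closed polygon, stroke `#000000` → score (S545, F2000). Machine vertices: (119.088,121.301) → (124.291,105.161) → (11.759,151.657) → (129.011,153.939) → (22.618,35.988) → (19.930,106.652) → (119.088,121.301). Closed: final G1 returns to the first vertex.

**Shape 4** — `<path>` regular polygon, stroke `#000000` → score (S545, F2000). Machine vertices: (147.690,108.332) → (144.038,98.006) → (133.089,98.289) → (129.974,108.790) → (138.999,114.997) → (147.690,108.332). Closed: final G1 returns to the first vertex.

G21
G90
G0 X138.629 Y86.663
M3 S545
G01 X36.401 Y176.646 F2000
G0 X17.932 Y20.340
M3 S545
G01 X160.997 Y28.810 F2000
G01 X81.275 Y51.673
G01 X83.474 Y156.971
G01 X184.372 Y164.250
G0 X119.088 Y121.301
M3 S545
G01 X124.291 Y105.161 F2000
G01 X11.759 Y151.657
G01 X129.011 Y153.939
G01 X22.618 Y35.988
G01 X19.930 Y106.652
G01 X119.088 Y121.301
G0 X147.690 Y108.332
M3 S545
G01 X144.038 Y98.006 F2000
G01 X133.089 Y98.289
G01 X129.974 Y108.790
G01 X138.999 Y114.997
G01 X147.690 Y108.332
M5
G0 X0.000 Y0.000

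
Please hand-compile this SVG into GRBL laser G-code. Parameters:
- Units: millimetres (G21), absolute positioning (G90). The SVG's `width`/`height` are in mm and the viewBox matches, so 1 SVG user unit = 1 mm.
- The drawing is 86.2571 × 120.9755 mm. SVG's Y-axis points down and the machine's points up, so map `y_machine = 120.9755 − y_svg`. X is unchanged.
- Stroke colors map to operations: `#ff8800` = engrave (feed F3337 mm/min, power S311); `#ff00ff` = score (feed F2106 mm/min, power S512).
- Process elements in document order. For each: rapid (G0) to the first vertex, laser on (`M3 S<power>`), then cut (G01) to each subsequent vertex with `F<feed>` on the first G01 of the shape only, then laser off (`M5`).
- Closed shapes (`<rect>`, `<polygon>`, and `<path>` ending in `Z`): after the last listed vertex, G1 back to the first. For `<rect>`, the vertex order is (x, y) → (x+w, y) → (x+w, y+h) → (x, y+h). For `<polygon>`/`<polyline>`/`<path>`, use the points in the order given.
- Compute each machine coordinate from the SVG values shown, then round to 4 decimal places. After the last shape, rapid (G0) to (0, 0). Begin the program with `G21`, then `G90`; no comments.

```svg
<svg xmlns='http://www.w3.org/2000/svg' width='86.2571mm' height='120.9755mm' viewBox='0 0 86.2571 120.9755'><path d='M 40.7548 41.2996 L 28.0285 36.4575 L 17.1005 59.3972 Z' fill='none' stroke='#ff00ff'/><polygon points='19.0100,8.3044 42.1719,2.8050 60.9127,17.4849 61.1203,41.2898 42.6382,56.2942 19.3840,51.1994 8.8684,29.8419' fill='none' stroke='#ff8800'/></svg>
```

G21
G90
G0 X40.7548 Y79.6759
M3 S512
G01 X28.0285 Y84.5180 F2106
G01 X17.1005 Y61.5783
G01 X40.7548 Y79.6759
M5
G0 X19.0100 Y112.6711
M3 S311
G01 X42.1719 Y118.1705 F3337
G01 X60.9127 Y103.4906
G01 X61.1203 Y79.6857
G01 X42.6382 Y64.6813
G01 X19.3840 Y69.7761
G01 X8.8684 Y91.1336
G01 X19.0100 Y112.6711
M5
G0 X0.0000 Y0.0000

Since the viewBox matches the mm dimensions, user units are millimetres directly. The only transform is the Y-flip y_m = 120.9755 − y_svg.

Shape 1 is a closed polygon drawn with `<path>`. Its stroke #ff00ff means score at S512, F2106. After flipping Y the toolpath is (40.7548,79.6759) → (28.0285,84.5180) → (17.1005,61.5783) → (40.7548,79.6759), returning to the start.

Shape 2 is a regular polygon drawn with `<polygon>`. Its stroke #ff8800 means engrave at S311, F3337. After flipping Y the toolpath is (19.0100,112.6711) → (42.1719,118.1705) → (60.9127,103.4906) → (61.1203,79.6857) → (42.6382,64.6813) → (19.3840,69.7761) → (8.8684,91.1336) → (19.0100,112.6711), returning to the start.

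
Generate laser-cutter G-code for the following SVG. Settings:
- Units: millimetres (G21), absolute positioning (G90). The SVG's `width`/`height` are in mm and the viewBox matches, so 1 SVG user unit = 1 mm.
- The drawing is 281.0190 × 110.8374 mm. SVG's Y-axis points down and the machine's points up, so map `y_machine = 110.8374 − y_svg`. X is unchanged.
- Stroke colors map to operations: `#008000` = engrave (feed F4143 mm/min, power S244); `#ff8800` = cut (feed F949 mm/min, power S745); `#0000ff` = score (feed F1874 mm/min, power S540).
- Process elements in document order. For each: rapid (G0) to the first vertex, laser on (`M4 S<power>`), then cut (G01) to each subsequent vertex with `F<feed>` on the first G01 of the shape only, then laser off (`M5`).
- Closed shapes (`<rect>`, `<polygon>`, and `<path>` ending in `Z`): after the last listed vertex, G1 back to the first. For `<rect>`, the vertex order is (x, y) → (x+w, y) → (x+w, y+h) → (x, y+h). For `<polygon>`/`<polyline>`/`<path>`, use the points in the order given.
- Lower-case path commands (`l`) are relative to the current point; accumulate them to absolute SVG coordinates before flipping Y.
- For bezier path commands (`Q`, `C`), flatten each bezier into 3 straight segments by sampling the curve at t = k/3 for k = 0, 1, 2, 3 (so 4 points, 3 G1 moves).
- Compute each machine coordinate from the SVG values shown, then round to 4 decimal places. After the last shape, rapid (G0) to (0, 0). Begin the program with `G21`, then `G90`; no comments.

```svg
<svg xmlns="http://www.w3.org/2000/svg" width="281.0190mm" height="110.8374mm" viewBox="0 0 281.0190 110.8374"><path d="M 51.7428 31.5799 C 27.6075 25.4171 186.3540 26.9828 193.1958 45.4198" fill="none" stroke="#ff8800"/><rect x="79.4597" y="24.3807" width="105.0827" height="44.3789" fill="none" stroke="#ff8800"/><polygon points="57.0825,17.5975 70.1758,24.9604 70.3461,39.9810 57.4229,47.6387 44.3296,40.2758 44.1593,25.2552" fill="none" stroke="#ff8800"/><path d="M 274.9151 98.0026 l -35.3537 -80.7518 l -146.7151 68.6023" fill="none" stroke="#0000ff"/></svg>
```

1 u = 1 mm; y_m = 110.8374 − y.

[1] `<path>` cubic bezier, #ff8800→cut S745 F949: (51.7428,79.2575) → (76.1686,82.5055) → (148.1186,78.5695) → (193.1958,65.4176)

[2] `<rect>` rectangle, #ff8800→cut S745 F949: (79.4597,86.4567) → (184.5424,86.4567) → (184.5424,42.0778) → (79.4597,42.0778) → (79.4597,86.4567) (closed)

[3] `<polygon>` regular polygon, #ff8800→cut S745 F949: (57.0825,93.2399) → (70.1758,85.8770) → (70.3461,70.8564) → (57.4229,63.1987) → (44.3296,70.5616) → (44.1593,85.5822) → (57.0825,93.2399) (closed)

[4] `<path>` open polyline, #0000ff→score S540 F1874: (274.9151,12.8348) → (239.5614,93.5866) → (92.8463,24.9843)

G21
G90
G0 X51.7428 Y79.2575
M4 S745
G01 X76.1686 Y82.5055 F949
G01 X148.1186 Y78.5695
G01 X193.1958 Y65.4176
M5
G0 X79.4597 Y86.4567
M4 S745
G01 X184.5424 Y86.4567 F949
G01 X184.5424 Y42.0778
G01 X79.4597 Y42.0778
G01 X79.4597 Y86.4567
M5
G0 X57.0825 Y93.2399
M4 S745
G01 X70.1758 Y85.8770 F949
G01 X70.3461 Y70.8564
G01 X57.4229 Y63.1987
G01 X44.3296 Y70.5616
G01 X44.1593 Y85.5822
G01 X57.0825 Y93.2399
M5
G0 X274.9151 Y12.8348
M4 S540
G01 X239.5614 Y93.5866 F1874
G01 X92.8463 Y24.9843
M5
G0 X0.0000 Y0.0000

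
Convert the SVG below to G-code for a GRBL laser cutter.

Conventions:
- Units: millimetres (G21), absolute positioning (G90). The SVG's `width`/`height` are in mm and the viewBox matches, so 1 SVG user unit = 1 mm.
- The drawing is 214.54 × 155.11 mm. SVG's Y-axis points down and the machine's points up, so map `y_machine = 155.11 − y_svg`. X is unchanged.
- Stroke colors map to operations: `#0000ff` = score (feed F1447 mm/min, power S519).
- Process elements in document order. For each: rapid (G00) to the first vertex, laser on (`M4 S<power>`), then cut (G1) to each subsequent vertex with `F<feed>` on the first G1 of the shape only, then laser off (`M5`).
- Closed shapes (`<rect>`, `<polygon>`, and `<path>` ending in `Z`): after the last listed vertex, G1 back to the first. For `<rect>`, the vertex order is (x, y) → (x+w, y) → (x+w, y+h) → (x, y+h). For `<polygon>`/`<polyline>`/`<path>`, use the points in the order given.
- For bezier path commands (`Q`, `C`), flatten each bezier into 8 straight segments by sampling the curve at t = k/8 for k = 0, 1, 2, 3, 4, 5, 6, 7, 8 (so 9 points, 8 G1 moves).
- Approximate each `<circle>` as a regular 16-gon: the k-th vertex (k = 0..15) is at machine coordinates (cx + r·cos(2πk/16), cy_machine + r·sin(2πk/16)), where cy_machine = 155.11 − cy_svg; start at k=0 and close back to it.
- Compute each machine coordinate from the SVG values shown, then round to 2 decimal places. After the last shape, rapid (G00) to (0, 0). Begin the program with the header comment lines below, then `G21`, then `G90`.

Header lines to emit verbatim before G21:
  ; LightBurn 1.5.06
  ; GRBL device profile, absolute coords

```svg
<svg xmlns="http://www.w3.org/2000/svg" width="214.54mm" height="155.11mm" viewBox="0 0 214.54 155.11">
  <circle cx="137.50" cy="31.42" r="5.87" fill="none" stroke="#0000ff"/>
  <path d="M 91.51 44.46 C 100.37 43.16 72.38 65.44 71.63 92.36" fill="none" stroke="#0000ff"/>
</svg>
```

viewBox `0 0 214.54 155.11` with mm width/height → 1 unit = 1 mm. Flip: y_m = 155.11 − y_svg.

**Shape 1** — `<circle>` circle, stroke `#0000ff` → score (S519, F1447). Machine vertices: (143.37,123.69) → (142.92,125.94) → (141.65,127.84) → (139.75,129.11) → (137.50,129.56) → (135.25,129.11) → (133.35,127.84) → (132.08,125.94) → (131.63,123.69) → (132.08,121.44) → (133.35,119.54) → (135.25,118.27) → (137.50,117.82) → (139.75,118.27) → (141.65,119.54) → (142.92,121.44) → (143.37,123.69). Closed: final G1 returns to the first vertex.

**Shape 2** — `<path>` cubic bezier, stroke `#0000ff` → score (S519, F1447). Control points (SVG): P0=(91.51,44.46), P1=(100.37,43.16), P2=(72.38,65.44), P3=(71.63,92.36); sampled at t=k/8. Machine vertices: (91.51,110.65) → (93.23,110.07) → (92.25,107.50) → (89.31,103.16) → (85.17,97.28) → (80.59,90.08) → (76.30,81.77) → (73.06,72.59) → (71.63,62.75). Open path.

; LightBurn 1.5.06
; GRBL device profile, absolute coords
G21
G90
G00 X143.37 Y123.69
M4 S519
G1 X142.92 Y125.94 F1447
G1 X141.65 Y127.84
G1 X139.75 Y129.11
G1 X137.50 Y129.56
G1 X135.25 Y129.11
G1 X133.35 Y127.84
G1 X132.08 Y125.94
G1 X131.63 Y123.69
G1 X132.08 Y121.44
G1 X133.35 Y119.54
G1 X135.25 Y118.27
G1 X137.50 Y117.82
G1 X139.75 Y118.27
G1 X141.65 Y119.54
G1 X142.92 Y121.44
G1 X143.37 Y123.69
M5
G00 X91.51 Y110.65
M4 S519
G1 X93.23 Y110.07 F1447
G1 X92.25 Y107.50
G1 X89.31 Y103.16
G1 X85.17 Y97.28
G1 X80.59 Y90.08
G1 X76.30 Y81.77
G1 X73.06 Y72.59
G1 X71.63 Y62.75
M5
G00 X0.00 Y0.00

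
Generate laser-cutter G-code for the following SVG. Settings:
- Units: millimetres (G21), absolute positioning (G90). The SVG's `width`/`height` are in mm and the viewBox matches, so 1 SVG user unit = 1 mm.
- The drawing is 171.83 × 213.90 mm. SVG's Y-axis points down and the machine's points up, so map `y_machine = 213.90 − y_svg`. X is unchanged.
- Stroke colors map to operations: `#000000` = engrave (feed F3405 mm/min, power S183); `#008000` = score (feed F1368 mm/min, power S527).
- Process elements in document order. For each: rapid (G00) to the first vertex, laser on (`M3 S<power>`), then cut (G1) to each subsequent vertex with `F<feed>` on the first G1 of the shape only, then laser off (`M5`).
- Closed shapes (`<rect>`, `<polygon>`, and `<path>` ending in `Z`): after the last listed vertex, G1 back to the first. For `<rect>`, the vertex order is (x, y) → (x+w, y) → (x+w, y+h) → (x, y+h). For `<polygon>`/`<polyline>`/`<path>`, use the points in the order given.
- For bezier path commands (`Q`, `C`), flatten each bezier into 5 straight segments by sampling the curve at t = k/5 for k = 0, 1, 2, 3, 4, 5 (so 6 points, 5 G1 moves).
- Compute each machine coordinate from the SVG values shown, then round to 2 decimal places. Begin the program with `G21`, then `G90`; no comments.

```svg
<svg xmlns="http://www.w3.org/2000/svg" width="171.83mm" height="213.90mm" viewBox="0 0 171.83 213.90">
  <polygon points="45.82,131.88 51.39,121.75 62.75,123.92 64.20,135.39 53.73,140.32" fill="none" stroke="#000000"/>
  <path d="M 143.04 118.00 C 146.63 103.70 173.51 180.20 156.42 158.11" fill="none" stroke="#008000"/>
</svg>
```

1 u = 1 mm; y_m = 213.90 − y.

[1] `<polygon>` regular polygon, #000000→engrave S183 F3405: (45.82,82.02) → (51.39,92.15) → (62.75,89.98) → (64.20,78.51) → (53.73,73.58) → (45.82,82.02) (closed)

[2] `<path>` cubic bezier, #008000→score S527 F1368: (143.04,95.90) → (147.45,95.10) → (154.22,81.60) → (160.13,64.48) → (161.94,52.85) → (156.42,55.79)

G21
G90
G00 X45.82 Y82.02
M3 S183
G1 X51.39 Y92.15 F3405
G1 X62.75 Y89.98
G1 X64.20 Y78.51
G1 X53.73 Y73.58
G1 X45.82 Y82.02
M5
G00 X143.04 Y95.90
M3 S527
G1 X147.45 Y95.10 F1368
G1 X154.22 Y81.60
G1 X160.13 Y64.48
G1 X161.94 Y52.85
G1 X156.42 Y55.79
M5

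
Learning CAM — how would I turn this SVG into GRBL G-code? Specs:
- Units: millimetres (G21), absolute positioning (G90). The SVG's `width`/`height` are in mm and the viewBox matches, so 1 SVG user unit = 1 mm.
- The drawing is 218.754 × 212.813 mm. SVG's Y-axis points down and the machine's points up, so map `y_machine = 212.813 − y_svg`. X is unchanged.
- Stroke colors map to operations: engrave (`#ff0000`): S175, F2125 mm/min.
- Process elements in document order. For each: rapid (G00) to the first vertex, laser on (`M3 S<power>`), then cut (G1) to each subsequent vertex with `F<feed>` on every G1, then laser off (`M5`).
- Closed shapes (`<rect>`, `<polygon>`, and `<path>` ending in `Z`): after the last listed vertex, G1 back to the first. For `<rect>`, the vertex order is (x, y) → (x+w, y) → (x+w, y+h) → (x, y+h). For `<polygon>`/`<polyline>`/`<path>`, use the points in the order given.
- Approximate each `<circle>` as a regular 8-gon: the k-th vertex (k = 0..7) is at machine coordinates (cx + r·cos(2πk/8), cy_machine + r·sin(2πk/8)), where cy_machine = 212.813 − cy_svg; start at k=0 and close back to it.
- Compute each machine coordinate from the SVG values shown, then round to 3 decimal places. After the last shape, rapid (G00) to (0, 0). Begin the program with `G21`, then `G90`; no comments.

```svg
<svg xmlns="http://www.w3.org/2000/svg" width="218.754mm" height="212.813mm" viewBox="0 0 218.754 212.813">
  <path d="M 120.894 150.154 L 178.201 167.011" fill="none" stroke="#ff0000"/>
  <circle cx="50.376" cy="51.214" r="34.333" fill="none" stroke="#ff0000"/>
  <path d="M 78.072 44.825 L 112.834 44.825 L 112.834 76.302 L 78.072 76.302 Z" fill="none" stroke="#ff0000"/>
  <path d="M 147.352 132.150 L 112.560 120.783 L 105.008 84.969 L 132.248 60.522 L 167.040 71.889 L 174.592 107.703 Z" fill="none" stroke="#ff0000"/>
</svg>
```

G21
G90
G00 X120.894 Y62.659
M3 S175
G1 X178.201 Y45.802 F2125
M5
G00 X84.709 Y161.599
M3 S175
G1 X74.653 Y185.876 F2125
G1 X50.376 Y195.932 F2125
G1 X26.099 Y185.876 F2125
G1 X16.043 Y161.599 F2125
G1 X26.099 Y137.322 F2125
G1 X50.376 Y127.266 F2125
G1 X74.653 Y137.322 F2125
G1 X84.709 Y161.599 F2125
M5
G00 X78.072 Y167.988
M3 S175
G1 X112.834 Y167.988 F2125
G1 X112.834 Y136.511 F2125
G1 X78.072 Y136.511 F2125
G1 X78.072 Y167.988 F2125
M5
G00 X147.352 Y80.663
M3 S175
G1 X112.560 Y92.030 F2125
G1 X105.008 Y127.844 F2125
G1 X132.248 Y152.291 F2125
G1 X167.040 Y140.924 F2125
G1 X174.592 Y105.110 F2125
G1 X147.352 Y80.663 F2125
M5
G00 X0.000 Y0.000

Since the viewBox matches the mm dimensions, user units are millimetres directly. The only transform is the Y-flip y_m = 212.813 − y_svg.

Shape 1 is a line segment drawn with `<path>`. Its stroke #ff0000 means engrave at S175, F2125. After flipping Y the toolpath is (120.894,62.659) → (178.201,45.802).

Shape 2 is a circle drawn with `<circle>`. Its stroke #ff0000 means engrave at S175, F2125. After flipping Y the toolpath is (84.709,161.599) → (74.653,185.876) → (50.376,195.932) → (26.099,185.876) → (16.043,161.599) → (26.099,137.322) → (50.376,127.266) → (74.653,137.322) → (84.709,161.599), returning to the start.

Shape 3 is a rectangle drawn with `<path>`. Its stroke #ff0000 means engrave at S175, F2125. After flipping Y the toolpath is (78.072,167.988) → (112.834,167.988) → (112.834,136.511) → (78.072,136.511) → (78.072,167.988), returning to the start.

Shape 4 is a regular polygon drawn with `<path>`. Its stroke #ff0000 means engrave at S175, F2125. After flipping Y the toolpath is (147.352,80.663) → (112.560,92.030) → (105.008,127.844) → (132.248,152.291) → (167.040,140.924) → (174.592,105.110) → (147.352,80.663), returning to the start.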